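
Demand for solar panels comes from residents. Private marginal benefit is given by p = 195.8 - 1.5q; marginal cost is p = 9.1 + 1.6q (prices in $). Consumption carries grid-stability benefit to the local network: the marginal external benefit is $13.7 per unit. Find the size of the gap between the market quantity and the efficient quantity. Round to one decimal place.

Market equilibrium (private): 9.1 + 1.6q = 195.8 - 1.5q → q_m = 60.2258.
Social marginal benefit = demand + MEB = 209.5 - 1.5q.
Set SMB = MC: 209.5 - 1.5q = 9.1 + 1.6q → q* = 64.6452.
Gap = |60.2258 − 64.6452| = 4.4194.

4.4 units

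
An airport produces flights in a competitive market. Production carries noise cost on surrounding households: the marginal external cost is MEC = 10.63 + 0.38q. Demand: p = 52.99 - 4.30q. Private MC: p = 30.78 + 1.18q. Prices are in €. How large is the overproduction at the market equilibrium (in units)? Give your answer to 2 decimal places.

2.08 units

Market equilibrium (private): 30.78 + 1.18q = 52.99 - 4.30q → q_m = 4.0529.
Social marginal cost = private MC + MEC = 41.41 + 1.56q.
Set SMC = demand: 41.41 + 1.56q = 52.99 - 4.30q → q* = 1.9761.
Gap = |4.0529 − 1.9761| = 2.0768.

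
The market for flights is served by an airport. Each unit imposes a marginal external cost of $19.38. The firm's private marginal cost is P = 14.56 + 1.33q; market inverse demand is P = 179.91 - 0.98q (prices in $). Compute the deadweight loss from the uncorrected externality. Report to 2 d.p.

DWL = $81.30

Market equilibrium (private): 14.56 + 1.33q = 179.91 - 0.98q → q_m = 71.5801.
Social marginal cost = private MC + MEC = 33.94 + 1.33q.
Set SMC = demand: 33.94 + 1.33q = 179.91 - 0.98q → q* = 63.1905.
The welfare-loss triangle has base |q_m − q*| and height MEC(q_m) (the vertical gap between SMC and demand is zero at q* and MEC at q_m).
DWL = ½ × 8.3896 × 19.3800 = 81.2952.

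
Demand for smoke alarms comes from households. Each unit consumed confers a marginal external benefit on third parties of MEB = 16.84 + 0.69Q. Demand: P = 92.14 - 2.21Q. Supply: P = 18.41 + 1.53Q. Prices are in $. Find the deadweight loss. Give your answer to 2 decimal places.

Market equilibrium (private): 18.41 + 1.53Q = 92.14 - 2.21Q → Q_m = 19.7139.
Social marginal benefit = demand + MEB = 108.98 - 1.52Q.
Set SMB = MC: 108.98 - 1.52Q = 18.41 + 1.53Q → Q* = 29.6951.
Between Q* and Q_m the wedge SMB − MC runs linearly from 0 to MEB(Q_m), so the loss is a triangle.
DWL = ½ × 9.9812 × 30.4426 = 151.9268.

DWL = $151.93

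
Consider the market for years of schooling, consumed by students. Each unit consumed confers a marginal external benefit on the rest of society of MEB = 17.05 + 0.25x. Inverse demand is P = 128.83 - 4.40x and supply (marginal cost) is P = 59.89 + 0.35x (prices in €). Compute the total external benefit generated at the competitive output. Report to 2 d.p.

Market equilibrium (private): 59.89 + 0.35x = 128.83 - 4.40x → x_m = 14.5137.
Total external benefit = ∫₀^{x_m} (17.05 + 0.25x) dx = 17.05×14.5137 + ½×0.25×14.5137² = 273.7895.

€273.79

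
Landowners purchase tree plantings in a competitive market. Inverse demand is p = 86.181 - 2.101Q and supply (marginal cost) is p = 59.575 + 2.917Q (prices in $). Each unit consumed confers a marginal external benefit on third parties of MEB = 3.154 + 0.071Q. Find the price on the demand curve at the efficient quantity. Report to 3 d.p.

P = $73.542

Social marginal benefit = demand + MEB = 89.335 - 2.030Q.
Set SMB = MC: 89.335 - 2.030Q = 59.575 + 2.917Q → Q* = 6.0158.
Consumer price on the demand curve at Q*: 86.181 − 2.101×6.0158 = 73.5418.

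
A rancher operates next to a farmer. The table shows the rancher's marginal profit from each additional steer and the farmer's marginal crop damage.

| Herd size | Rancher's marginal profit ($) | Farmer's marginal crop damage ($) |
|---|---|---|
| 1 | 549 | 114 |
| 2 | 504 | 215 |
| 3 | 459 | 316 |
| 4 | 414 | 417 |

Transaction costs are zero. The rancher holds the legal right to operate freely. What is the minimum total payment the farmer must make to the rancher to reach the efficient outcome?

Left alone the rancher would choose level 4 (marginal profit stays positive).
Efficient level: k* = 3 (marginal profit ≥ marginal crop damage through 3).
The farmer must at least cover the rancher's forgone profit from cutting 4→3: 414 = 414.

$414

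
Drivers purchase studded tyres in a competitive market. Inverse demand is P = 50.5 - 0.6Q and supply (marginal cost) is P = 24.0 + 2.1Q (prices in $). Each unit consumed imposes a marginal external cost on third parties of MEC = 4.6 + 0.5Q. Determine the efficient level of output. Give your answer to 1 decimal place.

Q* = 6.8

Social marginal benefit = demand − MEC = 45.9 - 1.1Q.
Set SMB = MC: 45.9 - 1.1Q = 24.0 + 2.1Q → Q* = 6.8438.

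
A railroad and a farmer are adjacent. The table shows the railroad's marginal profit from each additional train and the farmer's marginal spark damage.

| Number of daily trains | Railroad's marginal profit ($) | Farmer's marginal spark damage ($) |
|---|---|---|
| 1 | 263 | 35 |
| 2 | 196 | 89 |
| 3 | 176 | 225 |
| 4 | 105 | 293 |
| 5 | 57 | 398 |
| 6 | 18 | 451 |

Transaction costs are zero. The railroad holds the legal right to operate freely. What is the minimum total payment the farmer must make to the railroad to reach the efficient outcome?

Left alone the railroad would choose level 6 (marginal profit stays positive).
Efficient level: k* = 2 (marginal profit ≥ marginal spark damage through 2).
The farmer must at least cover the railroad's forgone profit from cutting 6→2: 176 + 105 + 57 + 18 = 356.

$356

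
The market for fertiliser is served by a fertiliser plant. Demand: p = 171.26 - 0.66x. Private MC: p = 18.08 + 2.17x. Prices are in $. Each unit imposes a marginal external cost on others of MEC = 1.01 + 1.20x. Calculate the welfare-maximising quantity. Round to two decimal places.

Social marginal cost = private MC + MEC = 19.09 + 3.37x.
Set SMC = demand: 19.09 + 3.37x = 171.26 - 0.66x → x* = 37.7593.

x* = 37.76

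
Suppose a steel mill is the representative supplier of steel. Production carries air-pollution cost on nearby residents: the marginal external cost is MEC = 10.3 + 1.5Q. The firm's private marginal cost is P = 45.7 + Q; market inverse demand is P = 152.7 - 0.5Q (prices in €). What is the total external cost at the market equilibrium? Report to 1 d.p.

€4551.1

Market equilibrium (private): 45.7 + Q = 152.7 - 0.5Q → Q_m = 71.3333.
Total external cost = ∫₀^{Q_m} (10.3 + 1.5Q) dQ = 10.3×71.3333 + ½×1.5×71.3333² = 4551.0628.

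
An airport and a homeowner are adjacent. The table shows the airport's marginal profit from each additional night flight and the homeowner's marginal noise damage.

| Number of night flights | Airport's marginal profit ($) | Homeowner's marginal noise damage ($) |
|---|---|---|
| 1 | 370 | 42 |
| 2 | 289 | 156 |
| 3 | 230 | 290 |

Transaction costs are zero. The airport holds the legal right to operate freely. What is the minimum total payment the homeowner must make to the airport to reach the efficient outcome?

Left alone the airport would choose level 3 (marginal profit stays positive).
Efficient level: k* = 2 (marginal profit ≥ marginal noise damage through 2).
The homeowner must at least cover the airport's forgone profit from cutting 3→2: 230 = 230.

$230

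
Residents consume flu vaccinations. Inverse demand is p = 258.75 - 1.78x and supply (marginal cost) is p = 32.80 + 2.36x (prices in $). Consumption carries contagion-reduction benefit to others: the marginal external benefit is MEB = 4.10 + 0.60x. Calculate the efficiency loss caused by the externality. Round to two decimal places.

Market equilibrium (private): 32.80 + 2.36x = 258.75 - 1.78x → x_m = 54.5773.
Social marginal benefit = demand + MEB = 262.85 - 1.18x.
Set SMB = MC: 262.85 - 1.18x = 32.80 + 2.36x → x* = 64.9859.
Between x* and x_m the wedge SMB − MC runs linearly from 0 to MEB(x_m), so the loss is a triangle.
DWL = ½ × 10.4086 × 36.8464 = 191.7597.

DWL = $191.76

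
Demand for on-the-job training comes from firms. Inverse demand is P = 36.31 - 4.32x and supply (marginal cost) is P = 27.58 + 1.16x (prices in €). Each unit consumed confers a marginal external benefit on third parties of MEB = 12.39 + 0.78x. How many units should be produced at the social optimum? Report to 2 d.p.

x* = 4.49

Social marginal benefit = demand + MEB = 48.70 - 3.54x.
Set SMB = MC: 48.70 - 3.54x = 27.58 + 1.16x → x* = 4.4936.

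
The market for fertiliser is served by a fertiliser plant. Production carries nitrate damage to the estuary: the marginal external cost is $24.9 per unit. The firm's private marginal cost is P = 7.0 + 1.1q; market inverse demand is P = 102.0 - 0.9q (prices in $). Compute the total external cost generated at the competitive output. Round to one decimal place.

Market equilibrium (private): 7.0 + 1.1q = 102.0 - 0.9q → q_m = 47.5000.
Total external cost = MEC × q_m = 24.9 × 47.5000 = 1182.7500.

$1182.8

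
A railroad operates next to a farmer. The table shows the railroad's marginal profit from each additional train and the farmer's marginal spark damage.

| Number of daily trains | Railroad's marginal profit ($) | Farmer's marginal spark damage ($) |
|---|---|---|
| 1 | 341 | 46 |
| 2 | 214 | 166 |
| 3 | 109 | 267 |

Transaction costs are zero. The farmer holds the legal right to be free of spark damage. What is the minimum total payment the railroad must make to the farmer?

$212

Efficient level: marginal profit ≥ marginal spark damage through level 2, so k* = 2.
With the farmer holding the right, the railroad must at least compensate total damage at k*: 46 + 166 = 212.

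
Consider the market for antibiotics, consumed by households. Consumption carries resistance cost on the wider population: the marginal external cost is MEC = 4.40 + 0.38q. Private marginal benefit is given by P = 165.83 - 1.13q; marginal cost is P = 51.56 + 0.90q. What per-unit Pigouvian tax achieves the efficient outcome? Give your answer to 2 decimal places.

Social marginal benefit = demand − MEC = 161.43 - 1.51q.
Set SMB = MC: 161.43 - 1.51q = 51.56 + 0.90q → q* = 45.5892.
The Pigouvian tax equals MEC at q*: 4.40 + 0.38×45.5892 = 21.7239.

tax = 21.72 per unit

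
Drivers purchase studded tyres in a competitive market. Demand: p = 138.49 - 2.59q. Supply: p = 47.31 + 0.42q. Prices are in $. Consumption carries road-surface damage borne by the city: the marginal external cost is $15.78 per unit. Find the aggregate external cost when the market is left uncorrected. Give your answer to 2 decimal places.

$478.01

Market equilibrium (private): 47.31 + 0.42q = 138.49 - 2.59q → q_m = 30.2924.
Total external cost = MEC × q_m = 15.78 × 30.2924 = 478.0141.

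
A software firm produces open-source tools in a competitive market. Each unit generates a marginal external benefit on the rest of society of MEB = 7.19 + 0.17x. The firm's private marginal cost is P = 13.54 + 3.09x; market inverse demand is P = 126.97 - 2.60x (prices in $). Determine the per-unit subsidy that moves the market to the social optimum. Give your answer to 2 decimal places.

subsidy = $10.90 per unit

Social marginal cost = private MC − MEB = 6.35 + 2.92x.
Set SMC = demand: 6.35 + 2.92x = 126.97 - 2.60x → x* = 21.8514.
The Pigouvian subsidy equals MEB at x*: 7.19 + 0.17×21.8514 = 10.9047.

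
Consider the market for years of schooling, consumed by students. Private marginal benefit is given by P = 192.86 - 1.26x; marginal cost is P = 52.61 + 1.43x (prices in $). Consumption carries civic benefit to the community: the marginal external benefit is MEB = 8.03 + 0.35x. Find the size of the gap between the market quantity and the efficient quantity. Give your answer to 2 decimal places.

Market equilibrium (private): 52.61 + 1.43x = 192.86 - 1.26x → x_m = 52.1375.
Social marginal benefit = demand + MEB = 200.89 - 0.91x.
Set SMB = MC: 200.89 - 0.91x = 52.61 + 1.43x → x* = 63.3675.
Gap = |52.1375 − 63.3675| = 11.2300.

11.23 units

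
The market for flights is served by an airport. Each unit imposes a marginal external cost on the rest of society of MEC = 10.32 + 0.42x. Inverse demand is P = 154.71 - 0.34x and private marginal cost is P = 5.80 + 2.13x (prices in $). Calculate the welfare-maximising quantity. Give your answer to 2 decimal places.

x* = 47.96

Social marginal cost = private MC + MEC = 16.12 + 2.55x.
Set SMC = demand: 16.12 + 2.55x = 154.71 - 0.34x → x* = 47.9550.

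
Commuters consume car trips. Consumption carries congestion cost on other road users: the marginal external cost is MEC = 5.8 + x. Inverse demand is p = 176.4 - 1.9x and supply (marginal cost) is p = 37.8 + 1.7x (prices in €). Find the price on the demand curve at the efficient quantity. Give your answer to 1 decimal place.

P = €121.5

Social marginal benefit = demand − MEC = 170.6 - 2.9x.
Set SMB = MC: 170.6 - 2.9x = 37.8 + 1.7x → x* = 28.8696.
Consumer price on the demand curve at x*: 176.4 − 1.9×28.8696 = 121.5478.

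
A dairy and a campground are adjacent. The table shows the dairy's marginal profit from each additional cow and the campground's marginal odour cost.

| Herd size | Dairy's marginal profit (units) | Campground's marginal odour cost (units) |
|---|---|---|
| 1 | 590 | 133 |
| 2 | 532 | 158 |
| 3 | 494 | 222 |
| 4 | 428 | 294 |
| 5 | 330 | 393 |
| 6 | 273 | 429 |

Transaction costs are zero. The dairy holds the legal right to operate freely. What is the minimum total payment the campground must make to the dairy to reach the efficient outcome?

603

Left alone the dairy would choose level 6 (marginal profit stays positive).
Efficient level: k* = 4 (marginal profit ≥ marginal odour cost through 4).
The campground must at least cover the dairy's forgone profit from cutting 6→4: 330 + 273 = 603.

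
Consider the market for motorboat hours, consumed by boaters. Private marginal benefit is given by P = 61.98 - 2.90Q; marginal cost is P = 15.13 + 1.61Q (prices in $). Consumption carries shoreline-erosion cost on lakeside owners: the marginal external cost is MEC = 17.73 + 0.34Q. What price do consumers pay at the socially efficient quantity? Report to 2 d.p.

Social marginal benefit = demand − MEC = 44.25 - 3.24Q.
Set SMB = MC: 44.25 - 3.24Q = 15.13 + 1.61Q → Q* = 6.0041.
Consumer price on the demand curve at Q*: 61.98 − 2.90×6.0041 = 44.5681.

P = $44.57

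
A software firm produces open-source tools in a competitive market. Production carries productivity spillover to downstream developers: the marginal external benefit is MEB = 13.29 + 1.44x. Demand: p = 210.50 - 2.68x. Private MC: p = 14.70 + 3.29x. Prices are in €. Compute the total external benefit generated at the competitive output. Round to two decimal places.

€1210.35

Market equilibrium (private): 14.70 + 3.29x = 210.50 - 2.68x → x_m = 32.7973.
Total external benefit = ∫₀^{x_m} (13.29 + 1.44x) dx = 13.29×32.7973 + ½×1.44×32.7973² = 1210.3534.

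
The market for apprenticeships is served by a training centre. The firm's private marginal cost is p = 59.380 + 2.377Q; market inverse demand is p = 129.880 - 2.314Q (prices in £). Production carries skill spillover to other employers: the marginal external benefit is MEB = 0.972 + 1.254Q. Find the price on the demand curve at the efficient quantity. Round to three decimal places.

P = £81.761

Social marginal cost = private MC − MEB = 58.408 + 1.123Q.
Set SMC = demand: 58.408 + 1.123Q = 129.880 - 2.314Q → Q* = 20.7949.
Consumer price on the demand curve at Q*: 129.880 − 2.314×20.7949 = 81.7606.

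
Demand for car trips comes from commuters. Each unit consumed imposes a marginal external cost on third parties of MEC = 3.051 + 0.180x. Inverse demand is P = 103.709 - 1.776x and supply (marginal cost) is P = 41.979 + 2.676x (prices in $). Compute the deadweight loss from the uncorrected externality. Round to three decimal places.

Market equilibrium (private): 41.979 + 2.676x = 103.709 - 1.776x → x_m = 13.8657.
Social marginal benefit = demand − MEC = 100.658 - 1.956x.
Set SMB = MC: 100.658 - 1.956x = 41.979 + 2.676x → x* = 12.6682.
The welfare-loss triangle has base |x_m − x*| and height MEC(x_m) (the vertical gap between SMB and MC is zero at x* and MEC at x_m).
DWL = ½ × 1.1975 × 5.5468 = 3.3211.

DWL = $3.321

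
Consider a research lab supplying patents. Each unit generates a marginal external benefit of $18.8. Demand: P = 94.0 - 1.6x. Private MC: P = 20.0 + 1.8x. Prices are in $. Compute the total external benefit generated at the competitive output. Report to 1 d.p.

Market equilibrium (private): 20.0 + 1.8x = 94.0 - 1.6x → x_m = 21.7647.
Total external benefit = MEB × x_m = 18.8 × 21.7647 = 409.1764.

$409.2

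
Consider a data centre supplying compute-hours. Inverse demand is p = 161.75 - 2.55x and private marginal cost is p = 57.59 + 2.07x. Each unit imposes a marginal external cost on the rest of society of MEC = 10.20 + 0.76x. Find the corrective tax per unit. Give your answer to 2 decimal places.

Social marginal cost = private MC + MEC = 67.79 + 2.83x.
Set SMC = demand: 67.79 + 2.83x = 161.75 - 2.55x → x* = 17.4647.
The Pigouvian tax equals MEC at x*: 10.20 + 0.76×17.4647 = 23.4732.

tax = 23.47 per unit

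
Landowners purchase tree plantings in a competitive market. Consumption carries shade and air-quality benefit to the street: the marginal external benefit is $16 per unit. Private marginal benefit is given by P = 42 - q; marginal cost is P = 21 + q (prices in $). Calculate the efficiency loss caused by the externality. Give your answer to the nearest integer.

Market equilibrium (private): 21 + q = 42 - q → q_m = 10.5000.
Social marginal benefit = demand + MEB = 58 - q.
Set SMB = MC: 58 - q = 21 + q → q* = 18.5000.
The welfare-loss triangle has base |q_m − q*| and height MEB(q_m) (the vertical gap between SMB and MC is zero at q* and MEB at q_m).
DWL = ½ × 8.0000 × 16.0000 = 64.0000.

DWL = $64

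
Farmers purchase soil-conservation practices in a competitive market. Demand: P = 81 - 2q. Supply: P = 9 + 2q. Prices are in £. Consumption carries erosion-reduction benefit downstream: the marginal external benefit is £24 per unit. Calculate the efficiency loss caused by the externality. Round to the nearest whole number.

DWL = £72

Market equilibrium (private): 9 + 2q = 81 - 2q → q_m = 18.0000.
Social marginal benefit = demand + MEB = 105 - 2q.
Set SMB = MC: 105 - 2q = 9 + 2q → q* = 24.0000.
The loss is the area between SMB and MC from q* to q_m; with linear curves that's a triangle of height MEB(q_m).
DWL = ½ × 6.0000 × 24.0000 = 72.0000.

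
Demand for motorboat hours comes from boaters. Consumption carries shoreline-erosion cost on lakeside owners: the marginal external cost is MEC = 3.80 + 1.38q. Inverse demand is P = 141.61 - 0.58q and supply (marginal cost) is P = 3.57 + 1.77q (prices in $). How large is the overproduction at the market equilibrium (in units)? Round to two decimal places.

Market equilibrium (private): 3.57 + 1.77q = 141.61 - 0.58q → q_m = 58.7404.
Social marginal benefit = demand − MEC = 137.81 - 1.96q.
Set SMB = MC: 137.81 - 1.96q = 3.57 + 1.77q → q* = 35.9893.
Gap = |58.7404 − 35.9893| = 22.7511.

22.75 units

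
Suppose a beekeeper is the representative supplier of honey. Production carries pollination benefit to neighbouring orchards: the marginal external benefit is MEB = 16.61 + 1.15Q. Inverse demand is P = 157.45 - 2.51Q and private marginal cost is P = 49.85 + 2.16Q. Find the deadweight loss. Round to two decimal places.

Market equilibrium (private): 49.85 + 2.16Q = 157.45 - 2.51Q → Q_m = 23.0407.
Social marginal cost = private MC − MEB = 33.24 + 1.01Q.
Set SMC = demand: 33.24 + 1.01Q = 157.45 - 2.51Q → Q* = 35.2869.
The loss is the area between SMC and demand from Q* to Q_m; with linear curves that's a triangle of height MEB(Q_m).
DWL = ½ × 12.2462 × 43.1068 = 263.9472.

DWL = 263.95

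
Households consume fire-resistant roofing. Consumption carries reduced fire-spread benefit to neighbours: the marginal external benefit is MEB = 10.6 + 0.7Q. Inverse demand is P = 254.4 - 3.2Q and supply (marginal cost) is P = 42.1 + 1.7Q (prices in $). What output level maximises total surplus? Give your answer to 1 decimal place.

Q* = 53.1

Social marginal benefit = demand + MEB = 265.0 - 2.5Q.
Set SMB = MC: 265.0 - 2.5Q = 42.1 + 1.7Q → Q* = 53.0714.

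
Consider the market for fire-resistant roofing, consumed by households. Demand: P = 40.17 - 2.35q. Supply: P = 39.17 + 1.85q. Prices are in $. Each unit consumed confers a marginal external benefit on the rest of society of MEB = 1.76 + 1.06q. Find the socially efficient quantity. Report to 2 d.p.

Social marginal benefit = demand + MEB = 41.93 - 1.29q.
Set SMB = MC: 41.93 - 1.29q = 39.17 + 1.85q → q* = 0.8790.

q* = 0.88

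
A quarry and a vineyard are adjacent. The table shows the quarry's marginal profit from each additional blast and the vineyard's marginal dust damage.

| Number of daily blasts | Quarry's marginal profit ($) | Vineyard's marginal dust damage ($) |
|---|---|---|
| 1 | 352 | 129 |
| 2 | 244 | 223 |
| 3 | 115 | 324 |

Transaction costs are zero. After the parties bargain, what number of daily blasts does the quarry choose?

Bargaining reaches the level where marginal profit last exceeds marginal dust damage.
That holds through level 2 (244 ≥ 223) but not at 3 (115 < 324).

2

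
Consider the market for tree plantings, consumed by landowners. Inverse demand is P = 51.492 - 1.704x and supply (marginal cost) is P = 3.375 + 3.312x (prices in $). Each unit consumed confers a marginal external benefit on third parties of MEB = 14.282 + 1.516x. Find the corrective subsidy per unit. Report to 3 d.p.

Social marginal benefit = demand + MEB = 65.774 - 0.188x.
Set SMB = MC: 65.774 - 0.188x = 3.375 + 3.312x → x* = 17.8283.
The Pigouvian subsidy equals MEB at x*: 14.282 + 1.516×17.8283 = 41.3097.

subsidy = $41.310 per unit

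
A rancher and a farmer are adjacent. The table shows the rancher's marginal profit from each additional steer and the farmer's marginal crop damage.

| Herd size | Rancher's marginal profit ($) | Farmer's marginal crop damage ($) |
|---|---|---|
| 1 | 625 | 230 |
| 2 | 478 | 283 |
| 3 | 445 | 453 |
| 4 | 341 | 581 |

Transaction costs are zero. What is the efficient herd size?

Bargaining reaches the level where marginal profit last exceeds marginal crop damage.
That holds through level 2 (478 ≥ 283) but not at 3 (445 < 453).

2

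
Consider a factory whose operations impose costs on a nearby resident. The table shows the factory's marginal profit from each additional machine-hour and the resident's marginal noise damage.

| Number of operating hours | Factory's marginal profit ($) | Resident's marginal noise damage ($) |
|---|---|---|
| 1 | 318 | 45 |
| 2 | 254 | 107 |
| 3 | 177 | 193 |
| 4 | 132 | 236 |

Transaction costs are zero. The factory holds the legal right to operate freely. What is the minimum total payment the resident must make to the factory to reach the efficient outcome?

Left alone the factory would choose level 4 (marginal profit stays positive).
Efficient level: k* = 2 (marginal profit ≥ marginal noise damage through 2).
The resident must at least cover the factory's forgone profit from cutting 4→2: 177 + 132 = 309.

$309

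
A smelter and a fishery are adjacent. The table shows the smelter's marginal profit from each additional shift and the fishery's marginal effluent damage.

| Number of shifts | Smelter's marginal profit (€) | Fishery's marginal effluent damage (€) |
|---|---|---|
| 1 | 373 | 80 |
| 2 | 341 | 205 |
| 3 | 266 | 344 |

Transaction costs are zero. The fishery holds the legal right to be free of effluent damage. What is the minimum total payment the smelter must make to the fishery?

Efficient level: marginal profit ≥ marginal effluent damage through level 2, so k* = 2.
With the fishery holding the right, the smelter must at least compensate total damage at k*: 80 + 205 = 285.

€285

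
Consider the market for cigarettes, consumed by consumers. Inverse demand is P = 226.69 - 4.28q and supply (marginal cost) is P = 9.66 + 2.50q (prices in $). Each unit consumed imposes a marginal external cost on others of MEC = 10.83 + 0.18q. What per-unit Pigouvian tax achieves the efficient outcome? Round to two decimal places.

tax = $16.16 per unit

Social marginal benefit = demand − MEC = 215.86 - 4.46q.
Set SMB = MC: 215.86 - 4.46q = 9.66 + 2.50q → q* = 29.6264.
The Pigouvian tax equals MEC at q*: 10.83 + 0.18×29.6264 = 16.1628.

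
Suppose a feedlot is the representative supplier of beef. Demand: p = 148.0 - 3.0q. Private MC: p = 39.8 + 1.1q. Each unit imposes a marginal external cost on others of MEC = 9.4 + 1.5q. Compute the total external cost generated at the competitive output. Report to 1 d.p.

770.4

Market equilibrium (private): 39.8 + 1.1q = 148.0 - 3.0q → q_m = 26.3902.
Total external cost = ∫₀^{q_m} (9.4 + 1.5q) dq = 9.4×26.3902 + ½×1.5×26.3902² = 770.3999.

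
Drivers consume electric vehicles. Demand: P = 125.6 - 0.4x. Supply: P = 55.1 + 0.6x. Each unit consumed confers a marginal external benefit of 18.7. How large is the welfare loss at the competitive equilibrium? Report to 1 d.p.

DWL = 174.8

Market equilibrium (private): 55.1 + 0.6x = 125.6 - 0.4x → x_m = 70.5000.
Social marginal benefit = demand + MEB = 144.3 - 0.4x.
Set SMB = MC: 144.3 - 0.4x = 55.1 + 0.6x → x* = 89.2000.
The welfare-loss triangle has base |x_m − x*| and height MEB(x_m) (the vertical gap between SMB and MC is zero at x* and MEB at x_m).
DWL = ½ × 18.7000 × 18.7000 = 174.8450.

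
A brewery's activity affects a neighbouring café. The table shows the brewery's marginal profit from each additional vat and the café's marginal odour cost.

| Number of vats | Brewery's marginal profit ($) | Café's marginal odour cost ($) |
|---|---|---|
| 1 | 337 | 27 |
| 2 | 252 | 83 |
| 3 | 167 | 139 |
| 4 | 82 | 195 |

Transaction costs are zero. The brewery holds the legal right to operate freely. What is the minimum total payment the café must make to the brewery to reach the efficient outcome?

Left alone the brewery would choose level 4 (marginal profit stays positive).
Efficient level: k* = 3 (marginal profit ≥ marginal odour cost through 3).
The café must at least cover the brewery's forgone profit from cutting 4→3: 82 = 82.

$82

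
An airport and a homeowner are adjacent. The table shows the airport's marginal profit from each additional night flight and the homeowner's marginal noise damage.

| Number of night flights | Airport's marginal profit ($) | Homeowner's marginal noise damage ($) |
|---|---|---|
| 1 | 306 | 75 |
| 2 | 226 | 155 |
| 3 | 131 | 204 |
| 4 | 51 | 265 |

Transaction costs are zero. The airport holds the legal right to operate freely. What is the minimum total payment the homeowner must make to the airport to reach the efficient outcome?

$182

Left alone the airport would choose level 4 (marginal profit stays positive).
Efficient level: k* = 2 (marginal profit ≥ marginal noise damage through 2).
The homeowner must at least cover the airport's forgone profit from cutting 4→2: 131 + 51 = 182.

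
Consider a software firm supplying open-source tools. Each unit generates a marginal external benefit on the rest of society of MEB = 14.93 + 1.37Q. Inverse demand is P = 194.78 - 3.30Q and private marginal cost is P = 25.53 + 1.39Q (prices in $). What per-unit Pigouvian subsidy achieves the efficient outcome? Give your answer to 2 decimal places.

subsidy = $90.93 per unit

Social marginal cost = private MC − MEB = 10.60 + 0.02Q.
Set SMC = demand: 10.60 + 0.02Q = 194.78 - 3.30Q → Q* = 55.4759.
The Pigouvian subsidy equals MEB at Q*: 14.93 + 1.37×55.4759 = 90.9320.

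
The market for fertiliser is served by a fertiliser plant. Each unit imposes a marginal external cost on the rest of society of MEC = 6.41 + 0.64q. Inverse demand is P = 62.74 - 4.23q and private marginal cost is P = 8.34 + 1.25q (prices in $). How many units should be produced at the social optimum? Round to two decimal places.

Social marginal cost = private MC + MEC = 14.75 + 1.89q.
Set SMC = demand: 14.75 + 1.89q = 62.74 - 4.23q → q* = 7.8415.

q* = 7.84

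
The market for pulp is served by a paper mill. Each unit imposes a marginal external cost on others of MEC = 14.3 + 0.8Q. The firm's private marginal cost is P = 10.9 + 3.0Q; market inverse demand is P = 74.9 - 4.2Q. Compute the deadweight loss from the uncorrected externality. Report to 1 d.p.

DWL = 28.7

Market equilibrium (private): 10.9 + 3.0Q = 74.9 - 4.2Q → Q_m = 8.8889.
Social marginal cost = private MC + MEC = 25.2 + 3.8Q.
Set SMC = demand: 25.2 + 3.8Q = 74.9 - 4.2Q → Q* = 6.2125.
Between Q* and Q_m the wedge SMC − demand runs linearly from 0 to MEC(Q_m), so the loss is a triangle.
DWL = ½ × 2.6764 × 21.4111 = 28.6523.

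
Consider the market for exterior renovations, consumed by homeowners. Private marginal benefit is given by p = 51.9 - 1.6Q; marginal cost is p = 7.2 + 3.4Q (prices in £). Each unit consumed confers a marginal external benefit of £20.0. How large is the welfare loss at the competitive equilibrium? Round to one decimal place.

DWL = £40.0

Market equilibrium (private): 7.2 + 3.4Q = 51.9 - 1.6Q → Q_m = 8.9400.
Social marginal benefit = demand + MEB = 71.9 - 1.6Q.
Set SMB = MC: 71.9 - 1.6Q = 7.2 + 3.4Q → Q* = 12.9400.
The welfare-loss triangle has base |Q_m − Q*| and height MEB(Q_m) (the vertical gap between SMB and MC is zero at Q* and MEB at Q_m).
DWL = ½ × 4.0000 × 20.0000 = 40.0000.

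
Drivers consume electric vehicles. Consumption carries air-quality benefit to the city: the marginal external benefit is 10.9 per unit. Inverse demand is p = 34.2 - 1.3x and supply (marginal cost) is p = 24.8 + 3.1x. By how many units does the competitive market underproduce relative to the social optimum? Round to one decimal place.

2.5 units

Market equilibrium (private): 24.8 + 3.1x = 34.2 - 1.3x → x_m = 2.1364.
Social marginal benefit = demand + MEB = 45.1 - 1.3x.
Set SMB = MC: 45.1 - 1.3x = 24.8 + 3.1x → x* = 4.6136.
Gap = |2.1364 − 4.6136| = 2.4772.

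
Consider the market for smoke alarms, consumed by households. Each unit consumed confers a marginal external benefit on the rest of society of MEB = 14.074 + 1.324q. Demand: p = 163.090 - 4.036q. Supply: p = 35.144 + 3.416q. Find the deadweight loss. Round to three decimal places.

DWL = 110.533

Market equilibrium (private): 35.144 + 3.416q = 163.090 - 4.036q → q_m = 17.1694.
Social marginal benefit = demand + MEB = 177.164 - 2.712q.
Set SMB = MC: 177.164 - 2.712q = 35.144 + 3.416q → q* = 23.1756.
Height of the DWL triangle at q_m is SMB(q_m) − MC(q_m) = MEB(q_m) = 36.8062.
DWL = ½ × 6.0062 × 36.8062 = 110.5327.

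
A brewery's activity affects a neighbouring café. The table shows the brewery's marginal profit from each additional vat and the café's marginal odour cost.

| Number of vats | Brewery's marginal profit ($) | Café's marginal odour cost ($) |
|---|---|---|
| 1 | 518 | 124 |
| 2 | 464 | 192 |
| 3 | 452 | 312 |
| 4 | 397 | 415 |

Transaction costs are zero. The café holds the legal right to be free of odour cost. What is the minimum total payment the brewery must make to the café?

$628

Efficient level: marginal profit ≥ marginal odour cost through level 3, so k* = 3.
With the café holding the right, the brewery must at least compensate total damage at k*: 124 + 192 + 312 = 628.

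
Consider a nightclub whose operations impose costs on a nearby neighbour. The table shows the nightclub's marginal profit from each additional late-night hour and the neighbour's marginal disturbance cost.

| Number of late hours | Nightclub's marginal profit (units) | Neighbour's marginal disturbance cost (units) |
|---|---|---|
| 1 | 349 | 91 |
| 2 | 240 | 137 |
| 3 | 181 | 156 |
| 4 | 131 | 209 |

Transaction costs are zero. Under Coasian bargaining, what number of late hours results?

3

Bargaining reaches the level where marginal profit last exceeds marginal disturbance cost.
That holds through level 3 (181 ≥ 156) but not at 4 (131 < 209).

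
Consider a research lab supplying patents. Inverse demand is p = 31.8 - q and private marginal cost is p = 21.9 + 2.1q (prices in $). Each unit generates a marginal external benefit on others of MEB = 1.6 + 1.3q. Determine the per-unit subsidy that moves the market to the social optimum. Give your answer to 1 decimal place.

Social marginal cost = private MC − MEB = 20.3 + 0.8q.
Set SMC = demand: 20.3 + 0.8q = 31.8 - q → q* = 6.3889.
The Pigouvian subsidy equals MEB at q*: 1.6 + 1.3×6.3889 = 9.9056.

subsidy = $9.9 per unit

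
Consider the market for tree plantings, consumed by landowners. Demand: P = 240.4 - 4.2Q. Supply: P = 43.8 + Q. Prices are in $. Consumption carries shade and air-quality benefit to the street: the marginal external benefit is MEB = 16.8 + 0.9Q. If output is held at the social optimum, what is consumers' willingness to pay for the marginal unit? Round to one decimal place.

Social marginal benefit = demand + MEB = 257.2 - 3.3Q.
Set SMB = MC: 257.2 - 3.3Q = 43.8 + Q → Q* = 49.6279.
Consumer price on the demand curve at Q*: 240.4 − 4.2×49.6279 = 31.9628.

P = $32.0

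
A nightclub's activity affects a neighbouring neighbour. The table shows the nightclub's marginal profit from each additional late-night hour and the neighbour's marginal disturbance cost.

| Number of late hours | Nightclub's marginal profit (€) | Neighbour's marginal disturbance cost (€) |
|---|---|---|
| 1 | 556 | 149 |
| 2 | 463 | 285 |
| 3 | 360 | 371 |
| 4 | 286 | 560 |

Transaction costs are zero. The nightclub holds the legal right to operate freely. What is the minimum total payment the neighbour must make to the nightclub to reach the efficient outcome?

€646

Left alone the nightclub would choose level 4 (marginal profit stays positive).
Efficient level: k* = 2 (marginal profit ≥ marginal disturbance cost through 2).
The neighbour must at least cover the nightclub's forgone profit from cutting 4→2: 360 + 286 = 646.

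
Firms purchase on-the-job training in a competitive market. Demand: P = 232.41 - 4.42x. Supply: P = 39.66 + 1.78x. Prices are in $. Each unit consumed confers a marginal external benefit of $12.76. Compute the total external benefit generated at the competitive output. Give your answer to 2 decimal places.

Market equilibrium (private): 39.66 + 1.78x = 232.41 - 4.42x → x_m = 31.0887.
Total external benefit = MEB × x_m = 12.76 × 31.0887 = 396.6918.

$396.69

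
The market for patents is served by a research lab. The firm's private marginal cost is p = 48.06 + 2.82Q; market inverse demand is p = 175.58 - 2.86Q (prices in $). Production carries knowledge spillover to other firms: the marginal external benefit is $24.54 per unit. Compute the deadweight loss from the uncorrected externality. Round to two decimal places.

DWL = $53.01

Market equilibrium (private): 48.06 + 2.82Q = 175.58 - 2.86Q → Q_m = 22.4507.
Social marginal cost = private MC − MEB = 23.52 + 2.82Q.
Set SMC = demand: 23.52 + 2.82Q = 175.58 - 2.86Q → Q* = 26.7711.
The loss is the area between SMC and demand from Q* to Q_m; with linear curves that's a triangle of height MEB(Q_m).
DWL = ½ × 4.3204 × 24.5400 = 53.0113.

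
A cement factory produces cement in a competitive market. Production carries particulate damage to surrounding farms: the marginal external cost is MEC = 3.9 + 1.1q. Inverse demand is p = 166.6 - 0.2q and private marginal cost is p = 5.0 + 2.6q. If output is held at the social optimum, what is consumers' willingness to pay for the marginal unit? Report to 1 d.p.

P = 158.5

Social marginal cost = private MC + MEC = 8.9 + 3.7q.
Set SMC = demand: 8.9 + 3.7q = 166.6 - 0.2q → q* = 40.4359.
Consumer price on the demand curve at q*: 166.6 − 0.2×40.4359 = 158.5128.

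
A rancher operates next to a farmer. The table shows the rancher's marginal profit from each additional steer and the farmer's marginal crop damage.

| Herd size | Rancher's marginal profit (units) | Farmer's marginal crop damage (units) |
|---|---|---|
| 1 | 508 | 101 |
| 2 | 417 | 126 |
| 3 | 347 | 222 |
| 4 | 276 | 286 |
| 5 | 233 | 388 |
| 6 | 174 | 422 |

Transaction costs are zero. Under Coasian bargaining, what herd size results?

3

Bargaining reaches the level where marginal profit last exceeds marginal crop damage.
That holds through level 3 (347 ≥ 222) but not at 4 (276 < 286).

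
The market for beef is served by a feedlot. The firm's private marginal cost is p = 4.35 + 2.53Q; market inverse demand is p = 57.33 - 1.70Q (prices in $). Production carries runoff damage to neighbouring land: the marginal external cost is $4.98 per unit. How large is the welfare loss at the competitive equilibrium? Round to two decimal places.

DWL = $2.93

Market equilibrium (private): 4.35 + 2.53Q = 57.33 - 1.70Q → Q_m = 12.5248.
Social marginal cost = private MC + MEC = 9.33 + 2.53Q.
Set SMC = demand: 9.33 + 2.53Q = 57.33 - 1.70Q → Q* = 11.3475.
Height of the DWL triangle at Q_m is SMC(Q_m) − demand(Q_m) = MEC(Q_m) = 4.9800.
DWL = ½ × 1.1773 × 4.9800 = 2.9315.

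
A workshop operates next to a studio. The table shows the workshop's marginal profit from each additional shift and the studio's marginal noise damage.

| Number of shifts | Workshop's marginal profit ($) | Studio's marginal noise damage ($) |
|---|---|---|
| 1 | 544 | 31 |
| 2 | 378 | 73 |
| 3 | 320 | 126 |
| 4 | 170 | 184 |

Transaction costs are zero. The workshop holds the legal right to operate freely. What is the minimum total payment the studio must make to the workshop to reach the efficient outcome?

$170

Left alone the workshop would choose level 4 (marginal profit stays positive).
Efficient level: k* = 3 (marginal profit ≥ marginal noise damage through 3).
The studio must at least cover the workshop's forgone profit from cutting 4→3: 170 = 170.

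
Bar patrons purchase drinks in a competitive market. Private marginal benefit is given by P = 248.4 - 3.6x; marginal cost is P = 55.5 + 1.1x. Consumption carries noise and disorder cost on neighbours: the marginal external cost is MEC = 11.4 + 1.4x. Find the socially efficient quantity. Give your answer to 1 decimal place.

Social marginal benefit = demand − MEC = 237.0 - 5.0x.
Set SMB = MC: 237.0 - 5.0x = 55.5 + 1.1x → x* = 29.7541.

x* = 29.8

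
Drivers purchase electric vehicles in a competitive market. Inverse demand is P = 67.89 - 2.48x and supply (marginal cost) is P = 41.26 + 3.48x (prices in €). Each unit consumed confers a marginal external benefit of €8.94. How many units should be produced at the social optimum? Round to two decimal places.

x* = 5.97

Social marginal benefit = demand + MEB = 76.83 - 2.48x.
Set SMB = MC: 76.83 - 2.48x = 41.26 + 3.48x → x* = 5.9681.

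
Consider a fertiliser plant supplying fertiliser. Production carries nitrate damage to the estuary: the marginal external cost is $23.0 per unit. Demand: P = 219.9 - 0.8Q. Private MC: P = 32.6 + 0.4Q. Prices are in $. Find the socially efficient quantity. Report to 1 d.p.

Social marginal cost = private MC + MEC = 55.6 + 0.4Q.
Set SMC = demand: 55.6 + 0.4Q = 219.9 - 0.8Q → Q* = 136.9167.

Q* = 136.9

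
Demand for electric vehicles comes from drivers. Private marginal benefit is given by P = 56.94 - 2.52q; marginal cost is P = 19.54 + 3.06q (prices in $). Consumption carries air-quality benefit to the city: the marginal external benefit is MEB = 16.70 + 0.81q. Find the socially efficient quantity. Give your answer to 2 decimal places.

q* = 11.34

Social marginal benefit = demand + MEB = 73.64 - 1.71q.
Set SMB = MC: 73.64 - 1.71q = 19.54 + 3.06q → q* = 11.3417.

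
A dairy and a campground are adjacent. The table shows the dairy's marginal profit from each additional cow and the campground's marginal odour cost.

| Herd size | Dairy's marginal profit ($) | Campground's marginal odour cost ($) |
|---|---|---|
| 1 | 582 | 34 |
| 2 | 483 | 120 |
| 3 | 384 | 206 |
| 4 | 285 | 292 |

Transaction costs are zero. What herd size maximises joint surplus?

3

Bargaining reaches the level where marginal profit last exceeds marginal odour cost.
That holds through level 3 (384 ≥ 206) but not at 4 (285 < 292).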